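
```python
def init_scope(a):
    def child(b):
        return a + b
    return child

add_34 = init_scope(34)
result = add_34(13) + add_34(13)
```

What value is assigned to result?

Step 1: add_34 captures a = 34.
Step 2: add_34(13) = 34 + 13 = 47, called twice.
Step 3: result = 47 + 47 = 94

The answer is 94.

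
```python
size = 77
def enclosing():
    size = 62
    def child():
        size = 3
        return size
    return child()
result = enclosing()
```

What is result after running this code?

Step 1: Three scopes define size: global (77), enclosing (62), child (3).
Step 2: child() has its own local size = 3, which shadows both enclosing and global.
Step 3: result = 3 (local wins in LEGB)

The answer is 3.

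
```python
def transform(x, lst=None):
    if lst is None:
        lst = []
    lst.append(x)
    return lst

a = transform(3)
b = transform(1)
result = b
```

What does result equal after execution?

Step 1: None default with guard creates a NEW list each call.
Step 2: a = [3] (fresh list). b = [1] (another fresh list).
Step 3: result = [1] (this is the fix for mutable default)

The answer is [1].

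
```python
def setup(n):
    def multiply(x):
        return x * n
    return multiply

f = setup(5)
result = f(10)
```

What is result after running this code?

Step 1: setup(5) returns multiply closure with n = 5.
Step 2: f(10) computes 10 * 5 = 50.
Step 3: result = 50

The answer is 50.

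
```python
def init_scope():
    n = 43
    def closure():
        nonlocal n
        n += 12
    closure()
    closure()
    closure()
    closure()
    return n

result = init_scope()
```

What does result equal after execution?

Step 1: n starts at 43.
Step 2: closure() is called 4 times, each adding 12.
Step 3: n = 43 + 12 * 4 = 91

The answer is 91.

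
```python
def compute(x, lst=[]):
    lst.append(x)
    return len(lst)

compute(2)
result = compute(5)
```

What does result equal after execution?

Step 1: Mutable default list persists between calls.
Step 2: First call: lst = [2], len = 1. Second call: lst = [2, 5], len = 2.
Step 3: result = 2

The answer is 2.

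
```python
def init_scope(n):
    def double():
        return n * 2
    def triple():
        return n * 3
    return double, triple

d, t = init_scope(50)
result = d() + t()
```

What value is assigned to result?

Step 1: Both closures capture the same n = 50.
Step 2: d() = 50 * 2 = 100, t() = 50 * 3 = 150.
Step 3: result = 100 + 150 = 250

The answer is 250.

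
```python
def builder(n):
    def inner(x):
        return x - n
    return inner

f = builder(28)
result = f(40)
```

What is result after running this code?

Step 1: builder(28) creates a closure capturing n = 28.
Step 2: f(40) computes 40 - 28 = 12.
Step 3: result = 12

The answer is 12.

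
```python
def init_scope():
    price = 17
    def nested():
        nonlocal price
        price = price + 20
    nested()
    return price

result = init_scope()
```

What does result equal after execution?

Step 1: init_scope() sets price = 17.
Step 2: nested() uses nonlocal to modify price in init_scope's scope: price = 17 + 20 = 37.
Step 3: init_scope() returns the modified price = 37

The answer is 37.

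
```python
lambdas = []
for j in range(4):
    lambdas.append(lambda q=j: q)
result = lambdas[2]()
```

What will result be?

Step 1: Default argument q=j captures j's value at each iteration.
Step 2: lambdas[2] captured q = 2 when j was 2.
Step 3: result = 2

The answer is 2.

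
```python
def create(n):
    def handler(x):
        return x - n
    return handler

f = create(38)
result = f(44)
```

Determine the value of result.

Step 1: create(38) creates a closure capturing n = 38.
Step 2: f(44) computes 44 - 38 = 6.
Step 3: result = 6

The answer is 6.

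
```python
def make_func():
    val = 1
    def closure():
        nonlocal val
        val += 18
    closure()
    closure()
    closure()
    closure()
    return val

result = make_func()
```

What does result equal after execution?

Step 1: val starts at 1.
Step 2: closure() is called 4 times, each adding 18.
Step 3: val = 1 + 18 * 4 = 73

The answer is 73.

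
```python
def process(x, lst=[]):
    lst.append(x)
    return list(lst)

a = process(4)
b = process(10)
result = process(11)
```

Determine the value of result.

Step 1: Default list is shared. list() creates copies for return values.
Step 2: Internal list grows: [4] -> [4, 10] -> [4, 10, 11].
Step 3: result = [4, 10, 11]

The answer is [4, 10, 11].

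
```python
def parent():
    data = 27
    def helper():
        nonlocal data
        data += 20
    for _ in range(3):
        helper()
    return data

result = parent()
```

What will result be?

Step 1: data = 27.
Step 2: helper() is called 3 times in a loop, each adding 20 via nonlocal.
Step 3: data = 27 + 20 * 3 = 87

The answer is 87.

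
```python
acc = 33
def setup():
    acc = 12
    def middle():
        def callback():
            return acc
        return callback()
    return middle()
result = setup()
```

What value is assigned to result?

Step 1: setup() defines acc = 12. middle() and callback() have no local acc.
Step 2: callback() checks local (none), enclosing middle() (none), enclosing setup() and finds acc = 12.
Step 3: result = 12

The answer is 12.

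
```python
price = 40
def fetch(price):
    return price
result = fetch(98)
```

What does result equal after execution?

Step 1: Global price = 40.
Step 2: fetch(98) takes parameter price = 98, which shadows the global.
Step 3: result = 98

The answer is 98.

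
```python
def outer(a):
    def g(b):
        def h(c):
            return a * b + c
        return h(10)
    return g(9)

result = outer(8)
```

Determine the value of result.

Step 1: a = 8, b = 9, c = 10.
Step 2: h() computes a * b + c = 8 * 9 + 10 = 82.
Step 3: result = 82

The answer is 82.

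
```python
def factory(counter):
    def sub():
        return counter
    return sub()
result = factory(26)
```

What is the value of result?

Step 1: factory(26) binds parameter counter = 26.
Step 2: sub() looks up counter in enclosing scope and finds the parameter counter = 26.
Step 3: result = 26

The answer is 26.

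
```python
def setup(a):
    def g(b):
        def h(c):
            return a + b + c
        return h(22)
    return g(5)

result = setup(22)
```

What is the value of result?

Step 1: a = 22, b = 5, c = 22 across three nested scopes.
Step 2: h() accesses all three via LEGB rule.
Step 3: result = 22 + 5 + 22 = 49

The answer is 49.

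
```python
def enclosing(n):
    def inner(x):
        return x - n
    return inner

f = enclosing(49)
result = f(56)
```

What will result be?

Step 1: enclosing(49) creates a closure capturing n = 49.
Step 2: f(56) computes 56 - 49 = 7.
Step 3: result = 7

The answer is 7.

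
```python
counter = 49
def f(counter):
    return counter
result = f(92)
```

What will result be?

Step 1: Global counter = 49.
Step 2: f(92) takes parameter counter = 92, which shadows the global.
Step 3: result = 92

The answer is 92.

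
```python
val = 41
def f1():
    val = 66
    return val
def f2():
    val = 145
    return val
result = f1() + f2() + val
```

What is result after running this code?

Step 1: Each function shadows global val with its own local.
Step 2: f1() returns 66, f2() returns 145.
Step 3: Global val = 41 is unchanged. result = 66 + 145 + 41 = 252

The answer is 252.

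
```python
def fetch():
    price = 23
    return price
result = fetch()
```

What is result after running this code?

Step 1: fetch() defines price = 23 in its local scope.
Step 2: return price finds the local variable price = 23.
Step 3: result = 23

The answer is 23.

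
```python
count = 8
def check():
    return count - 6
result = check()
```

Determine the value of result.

Step 1: count = 8 is defined globally.
Step 2: check() looks up count from global scope = 8, then computes 8 - 6 = 2.
Step 3: result = 2

The answer is 2.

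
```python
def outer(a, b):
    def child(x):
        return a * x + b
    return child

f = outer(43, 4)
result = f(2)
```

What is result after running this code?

Step 1: outer(43, 4) captures a = 43, b = 4.
Step 2: f(2) computes 43 * 2 + 4 = 90.
Step 3: result = 90

The answer is 90.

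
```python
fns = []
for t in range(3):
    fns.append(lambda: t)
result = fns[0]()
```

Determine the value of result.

Step 1: The loop creates 3 lambdas, all referencing the same variable t.
Step 2: After the loop, t = 2 (final value).
Step 3: fns[0]() looks up t at call time and finds 2. This is the late binding gotcha. result = 2

The answer is 2.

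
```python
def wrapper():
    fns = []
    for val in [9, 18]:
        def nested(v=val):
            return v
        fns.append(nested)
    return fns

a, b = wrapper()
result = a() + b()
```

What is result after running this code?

Step 1: Default argument v=val captures val at each iteration.
Step 2: a() returns 9 (captured at first iteration), b() returns 18 (captured at second).
Step 3: result = 9 + 18 = 27

The answer is 27.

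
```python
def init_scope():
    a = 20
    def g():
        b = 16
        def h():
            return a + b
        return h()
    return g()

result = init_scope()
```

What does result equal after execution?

Step 1: init_scope() defines a = 20. g() defines b = 16.
Step 2: h() accesses both from enclosing scopes: a = 20, b = 16.
Step 3: result = 20 + 16 = 36

The answer is 36.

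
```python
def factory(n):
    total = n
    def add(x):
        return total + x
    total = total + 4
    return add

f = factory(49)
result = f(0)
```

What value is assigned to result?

Step 1: factory(49) sets total = 49, then total = 49 + 4 = 53.
Step 2: Closures capture by reference, so add sees total = 53.
Step 3: f(0) returns 53 + 0 = 53

The answer is 53.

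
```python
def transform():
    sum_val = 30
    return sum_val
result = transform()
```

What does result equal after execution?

Step 1: transform() defines sum_val = 30 in its local scope.
Step 2: return sum_val finds the local variable sum_val = 30.
Step 3: result = 30

The answer is 30.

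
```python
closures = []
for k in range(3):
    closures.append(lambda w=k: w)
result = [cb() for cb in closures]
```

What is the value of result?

Step 1: Default arg w=k captures k at each iteration.
Step 2: Each lambda has its own default: 0, 1, ..., 2.
Step 3: result = [0, 1, 2]

The answer is [0, 1, 2].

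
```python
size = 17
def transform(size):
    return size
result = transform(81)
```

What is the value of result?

Step 1: Global size = 17.
Step 2: transform(81) takes parameter size = 81, which shadows the global.
Step 3: result = 81

The answer is 81.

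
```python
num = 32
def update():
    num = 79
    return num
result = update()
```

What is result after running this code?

Step 1: Global num = 32.
Step 2: update() creates local num = 79, shadowing the global.
Step 3: Returns local num = 79. result = 79

The answer is 79.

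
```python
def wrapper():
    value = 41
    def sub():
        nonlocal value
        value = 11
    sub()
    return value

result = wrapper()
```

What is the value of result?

Step 1: wrapper() sets value = 41.
Step 2: sub() uses nonlocal to reassign value = 11.
Step 3: result = 11

The answer is 11.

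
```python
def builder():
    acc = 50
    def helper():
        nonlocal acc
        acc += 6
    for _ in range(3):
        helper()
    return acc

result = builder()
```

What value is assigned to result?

Step 1: acc = 50.
Step 2: helper() is called 3 times in a loop, each adding 6 via nonlocal.
Step 3: acc = 50 + 6 * 3 = 68

The answer is 68.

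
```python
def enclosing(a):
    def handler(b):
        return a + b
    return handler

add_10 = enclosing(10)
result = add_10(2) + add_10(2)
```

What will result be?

Step 1: add_10 captures a = 10.
Step 2: add_10(2) = 10 + 2 = 12, called twice.
Step 3: result = 12 + 12 = 24

The answer is 24.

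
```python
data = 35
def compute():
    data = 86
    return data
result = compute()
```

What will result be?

Step 1: Global data = 35.
Step 2: compute() creates local data = 86, shadowing the global.
Step 3: Returns local data = 86. result = 86

The answer is 86.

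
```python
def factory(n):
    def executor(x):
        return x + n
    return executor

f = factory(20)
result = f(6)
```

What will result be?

Step 1: factory(20) creates a closure that captures n = 20.
Step 2: f(6) calls the closure with x = 6, returning 6 + 20 = 26.
Step 3: result = 26

The answer is 26.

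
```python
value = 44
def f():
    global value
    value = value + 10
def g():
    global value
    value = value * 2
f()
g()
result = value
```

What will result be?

Step 1: value = 44.
Step 2: f() adds 10: value = 44 + 10 = 54.
Step 3: g() doubles: value = 54 * 2 = 108.
Step 4: result = 108

The answer is 108.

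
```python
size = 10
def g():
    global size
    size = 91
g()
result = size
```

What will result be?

Step 1: size = 10 globally.
Step 2: g() declares global size and sets it to 91.
Step 3: After g(), global size = 91. result = 91

The answer is 91.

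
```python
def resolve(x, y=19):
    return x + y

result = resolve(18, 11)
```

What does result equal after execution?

Step 1: resolve(18, 11) overrides default y with 11.
Step 2: Returns 18 + 11 = 29.
Step 3: result = 29

The answer is 29.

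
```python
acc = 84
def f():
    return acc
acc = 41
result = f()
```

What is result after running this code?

Step 1: acc is first set to 84, then reassigned to 41.
Step 2: f() is called after the reassignment, so it looks up the current global acc = 41.
Step 3: result = 41

The answer is 41.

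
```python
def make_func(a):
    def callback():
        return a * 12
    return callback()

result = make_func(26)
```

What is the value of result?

Step 1: make_func(26) binds parameter a = 26.
Step 2: callback() accesses a = 26 from enclosing scope.
Step 3: result = 26 * 12 = 312

The answer is 312.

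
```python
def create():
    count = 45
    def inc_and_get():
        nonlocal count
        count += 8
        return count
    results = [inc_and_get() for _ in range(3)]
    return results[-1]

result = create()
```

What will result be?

Step 1: count = 45.
Step 2: Three calls to inc_and_get(), each adding 8.
Step 3: Last value = 45 + 8 * 3 = 69

The answer is 69.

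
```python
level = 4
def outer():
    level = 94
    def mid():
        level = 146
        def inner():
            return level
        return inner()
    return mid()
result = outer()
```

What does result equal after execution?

Step 1: Three levels of shadowing: global 4, outer 94, mid 146.
Step 2: inner() finds level = 146 in enclosing mid() scope.
Step 3: result = 146

The answer is 146.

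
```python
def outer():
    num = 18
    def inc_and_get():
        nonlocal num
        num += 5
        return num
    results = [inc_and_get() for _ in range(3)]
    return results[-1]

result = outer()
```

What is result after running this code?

Step 1: num = 18.
Step 2: Three calls to inc_and_get(), each adding 5.
Step 3: Last value = 18 + 5 * 3 = 33

The answer is 33.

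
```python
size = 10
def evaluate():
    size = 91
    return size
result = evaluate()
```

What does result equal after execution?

Step 1: Global size = 10.
Step 2: evaluate() creates local size = 91, shadowing the global.
Step 3: Returns local size = 91. result = 91

The answer is 91.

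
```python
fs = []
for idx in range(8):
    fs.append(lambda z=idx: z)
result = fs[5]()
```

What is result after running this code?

Step 1: Default argument z=idx captures idx's value at each iteration.
Step 2: fs[5] captured z = 5 when idx was 5.
Step 3: result = 5

The answer is 5.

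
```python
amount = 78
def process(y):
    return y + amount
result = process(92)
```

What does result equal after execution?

Step 1: amount = 78 is defined globally.
Step 2: process(92) uses parameter y = 92 and looks up amount from global scope = 78.
Step 3: result = 92 + 78 = 170

The answer is 170.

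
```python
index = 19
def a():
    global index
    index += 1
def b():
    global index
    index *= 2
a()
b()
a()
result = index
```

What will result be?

Step 1: index = 19.
Step 2: a(): index = 19 + 1 = 20.
Step 3: b(): index = 20 * 2 = 40.
Step 4: a(): index = 40 + 1 = 41

The answer is 41.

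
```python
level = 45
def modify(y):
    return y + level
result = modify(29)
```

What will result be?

Step 1: level = 45 is defined globally.
Step 2: modify(29) uses parameter y = 29 and looks up level from global scope = 45.
Step 3: result = 29 + 45 = 74

The answer is 74.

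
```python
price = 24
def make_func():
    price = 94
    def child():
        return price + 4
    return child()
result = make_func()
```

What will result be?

Step 1: make_func() shadows global price with price = 94.
Step 2: child() finds price = 94 in enclosing scope, computes 94 + 4 = 98.
Step 3: result = 98

The answer is 98.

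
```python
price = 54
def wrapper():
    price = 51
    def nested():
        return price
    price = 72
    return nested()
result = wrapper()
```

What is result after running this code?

Step 1: wrapper() sets price = 51, then later price = 72.
Step 2: nested() is called after price is reassigned to 72. Closures capture variables by reference, not by value.
Step 3: result = 72

The answer is 72.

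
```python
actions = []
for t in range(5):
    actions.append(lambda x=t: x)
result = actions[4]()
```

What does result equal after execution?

Step 1: Default argument x=t captures t's value at each iteration.
Step 2: actions[4] captured x = 4 when t was 4.
Step 3: result = 4

The answer is 4.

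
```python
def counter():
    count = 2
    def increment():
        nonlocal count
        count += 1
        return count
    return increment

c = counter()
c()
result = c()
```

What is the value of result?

Step 1: counter() creates closure with count = 2.
Step 2: Each c() call increments count via nonlocal. After 2 calls: 2 + 2 = 4.
Step 3: result = 4

The answer is 4.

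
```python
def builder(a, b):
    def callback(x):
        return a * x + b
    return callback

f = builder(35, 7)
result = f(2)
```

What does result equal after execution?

Step 1: builder(35, 7) captures a = 35, b = 7.
Step 2: f(2) computes 35 * 2 + 7 = 77.
Step 3: result = 77

The answer is 77.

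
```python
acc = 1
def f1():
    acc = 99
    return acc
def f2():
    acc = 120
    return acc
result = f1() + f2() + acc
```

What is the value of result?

Step 1: Each function shadows global acc with its own local.
Step 2: f1() returns 99, f2() returns 120.
Step 3: Global acc = 1 is unchanged. result = 99 + 120 + 1 = 220

The answer is 220.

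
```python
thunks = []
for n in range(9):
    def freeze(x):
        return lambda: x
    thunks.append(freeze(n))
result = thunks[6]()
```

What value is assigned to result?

Step 1: freeze(n) creates a new scope capturing x = n at call time.
Step 2: thunks[6] = freeze(6), so its lambda captures x = 6.
Step 3: result = 6 (closure factory fixes late binding)

The answer is 6.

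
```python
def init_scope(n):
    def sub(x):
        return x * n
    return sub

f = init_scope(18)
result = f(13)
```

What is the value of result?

Step 1: init_scope(18) creates a closure capturing n = 18.
Step 2: f(13) computes 13 * 18 = 234.
Step 3: result = 234

The answer is 234.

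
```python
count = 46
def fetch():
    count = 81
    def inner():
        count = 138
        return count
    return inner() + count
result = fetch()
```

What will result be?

Step 1: fetch() has local count = 81. inner() has local count = 138.
Step 2: inner() returns its local count = 138.
Step 3: fetch() returns 138 + its own count (81) = 219

The answer is 219.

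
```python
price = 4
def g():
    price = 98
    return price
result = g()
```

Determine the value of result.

Step 1: Global price = 4.
Step 2: g() creates local price = 98, shadowing the global.
Step 3: Returns local price = 98. result = 98

The answer is 98.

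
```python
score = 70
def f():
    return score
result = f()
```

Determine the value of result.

Step 1: score = 70 is defined in the global scope.
Step 2: f() looks up score. No local score exists, so Python checks the global scope via LEGB rule and finds score = 70.
Step 3: result = 70

The answer is 70.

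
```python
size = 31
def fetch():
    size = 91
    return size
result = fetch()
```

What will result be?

Step 1: Global size = 31.
Step 2: fetch() creates local size = 91, shadowing the global.
Step 3: Returns local size = 91. result = 91

The answer is 91.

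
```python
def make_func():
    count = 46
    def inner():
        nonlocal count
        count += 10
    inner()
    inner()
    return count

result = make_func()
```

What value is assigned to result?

Step 1: count starts at 46.
Step 2: inner() is called 2 times, each adding 10.
Step 3: count = 46 + 10 * 2 = 66

The answer is 66.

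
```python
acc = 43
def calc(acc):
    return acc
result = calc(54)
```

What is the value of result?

Step 1: Global acc = 43.
Step 2: calc(54) takes parameter acc = 54, which shadows the global.
Step 3: result = 54

The answer is 54.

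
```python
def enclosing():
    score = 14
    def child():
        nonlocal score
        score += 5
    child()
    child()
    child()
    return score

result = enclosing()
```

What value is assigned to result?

Step 1: score starts at 14.
Step 2: child() is called 3 times, each adding 5.
Step 3: score = 14 + 5 * 3 = 29

The answer is 29.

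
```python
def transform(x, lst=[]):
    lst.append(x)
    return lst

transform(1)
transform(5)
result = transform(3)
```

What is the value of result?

Step 1: Mutable default argument gotcha! The list [] is created once.
Step 2: Each call appends to the SAME list: [1], [1, 5], [1, 5, 3].
Step 3: result = [1, 5, 3]

The answer is [1, 5, 3].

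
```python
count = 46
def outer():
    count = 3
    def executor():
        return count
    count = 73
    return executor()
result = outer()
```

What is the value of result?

Step 1: outer() sets count = 3, then later count = 73.
Step 2: executor() is called after count is reassigned to 73. Closures capture variables by reference, not by value.
Step 3: result = 73

The answer is 73.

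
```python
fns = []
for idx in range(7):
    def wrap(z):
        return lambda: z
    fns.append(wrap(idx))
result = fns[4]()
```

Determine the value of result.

Step 1: wrap(idx) creates a new scope capturing z = idx at call time.
Step 2: fns[4] = wrap(4), so its lambda captures z = 4.
Step 3: result = 4 (closure factory fixes late binding)

The answer is 4.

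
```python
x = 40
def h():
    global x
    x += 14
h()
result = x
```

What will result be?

Step 1: x = 40 globally.
Step 2: h() modifies global x: x += 14 = 54.
Step 3: result = 54

The answer is 54.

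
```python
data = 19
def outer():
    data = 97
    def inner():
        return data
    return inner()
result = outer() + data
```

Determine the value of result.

Step 1: Global data = 19. outer() shadows with data = 97.
Step 2: inner() returns enclosing data = 97. outer() = 97.
Step 3: result = 97 + global data (19) = 116

The answer is 116.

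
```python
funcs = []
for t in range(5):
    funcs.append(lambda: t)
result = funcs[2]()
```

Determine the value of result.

Step 1: The loop creates 5 lambdas, all referencing the same variable t.
Step 2: After the loop, t = 4 (final value).
Step 3: funcs[2]() looks up t at call time and finds 4. This is the late binding gotcha. result = 4

The answer is 4.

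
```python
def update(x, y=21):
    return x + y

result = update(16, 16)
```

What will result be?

Step 1: update(16, 16) overrides default y with 16.
Step 2: Returns 16 + 16 = 32.
Step 3: result = 32

The answer is 32.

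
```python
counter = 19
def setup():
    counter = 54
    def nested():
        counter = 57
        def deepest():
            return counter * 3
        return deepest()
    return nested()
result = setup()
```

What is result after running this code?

Step 1: deepest() looks up counter through LEGB: not local, finds counter = 57 in enclosing nested().
Step 2: Returns 57 * 3 = 171.
Step 3: result = 171

The answer is 171.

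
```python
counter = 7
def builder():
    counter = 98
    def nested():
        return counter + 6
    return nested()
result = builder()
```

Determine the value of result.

Step 1: builder() shadows global counter with counter = 98.
Step 2: nested() finds counter = 98 in enclosing scope, computes 98 + 6 = 104.
Step 3: result = 104

The answer is 104.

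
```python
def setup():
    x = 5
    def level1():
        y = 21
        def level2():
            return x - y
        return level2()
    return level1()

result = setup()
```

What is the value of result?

Step 1: x = 5 in setup. y = 21 in level1.
Step 2: level2() reads x = 5 and y = 21 from enclosing scopes.
Step 3: result = 5 - 21 = -16

The answer is -16.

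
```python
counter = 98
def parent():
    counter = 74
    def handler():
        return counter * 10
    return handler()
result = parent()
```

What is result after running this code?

Step 1: parent() shadows global counter with counter = 74.
Step 2: handler() finds counter = 74 in enclosing scope, computes 74 * 10 = 740.
Step 3: result = 740

The answer is 740.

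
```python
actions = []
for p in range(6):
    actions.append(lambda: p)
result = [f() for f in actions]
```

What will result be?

Step 1: All 6 lambdas share the same variable p.
Step 2: After the loop, p = 5.
Step 3: Each call returns 5. result = [5, 5, 5, 5, 5, 5]

The answer is [5, 5, 5, 5, 5, 5].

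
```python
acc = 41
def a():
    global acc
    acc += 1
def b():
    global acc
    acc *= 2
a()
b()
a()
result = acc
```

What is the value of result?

Step 1: acc = 41.
Step 2: a(): acc = 41 + 1 = 42.
Step 3: b(): acc = 42 * 2 = 84.
Step 4: a(): acc = 84 + 1 = 85

The answer is 85.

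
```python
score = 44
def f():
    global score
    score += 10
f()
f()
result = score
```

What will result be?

Step 1: score = 44.
Step 2: First f(): score = 44 + 10 = 54.
Step 3: Second f(): score = 54 + 10 = 64. result = 64

The answer is 64.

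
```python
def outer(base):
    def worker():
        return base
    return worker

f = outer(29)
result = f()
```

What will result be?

Step 1: outer(29) creates closure capturing base = 29.
Step 2: f() returns the captured base = 29.
Step 3: result = 29

The answer is 29.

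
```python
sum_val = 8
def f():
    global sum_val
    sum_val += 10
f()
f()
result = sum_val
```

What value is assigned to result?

Step 1: sum_val = 8.
Step 2: First f(): sum_val = 8 + 10 = 18.
Step 3: Second f(): sum_val = 18 + 10 = 28. result = 28

The answer is 28.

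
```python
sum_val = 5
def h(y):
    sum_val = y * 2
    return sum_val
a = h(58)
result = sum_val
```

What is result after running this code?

Step 1: Global sum_val = 5.
Step 2: h(58) creates local sum_val = 58 * 2 = 116.
Step 3: Global sum_val unchanged because no global keyword. result = 5

The answer is 5.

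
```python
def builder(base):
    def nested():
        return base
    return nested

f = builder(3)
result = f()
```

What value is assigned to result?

Step 1: builder(3) creates closure capturing base = 3.
Step 2: f() returns the captured base = 3.
Step 3: result = 3

The answer is 3.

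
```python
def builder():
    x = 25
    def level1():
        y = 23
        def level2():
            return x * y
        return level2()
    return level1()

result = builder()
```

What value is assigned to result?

Step 1: x = 25 in builder. y = 23 in level1.
Step 2: level2() reads x = 25 and y = 23 from enclosing scopes.
Step 3: result = 25 * 23 = 575

The answer is 575.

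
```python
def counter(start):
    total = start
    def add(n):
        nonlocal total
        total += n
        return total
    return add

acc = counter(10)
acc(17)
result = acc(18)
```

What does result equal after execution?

Step 1: counter(10) creates closure with total = 10.
Step 2: First acc(17): total = 10 + 17 = 27.
Step 3: Second acc(18): total = 27 + 18 = 45. result = 45

The answer is 45.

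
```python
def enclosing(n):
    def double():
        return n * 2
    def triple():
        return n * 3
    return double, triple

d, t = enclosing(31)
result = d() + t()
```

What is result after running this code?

Step 1: Both closures capture the same n = 31.
Step 2: d() = 31 * 2 = 62, t() = 31 * 3 = 93.
Step 3: result = 62 + 93 = 155

The answer is 155.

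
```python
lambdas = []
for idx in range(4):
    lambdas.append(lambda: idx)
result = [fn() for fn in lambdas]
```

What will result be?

Step 1: All 4 lambdas share the same variable idx.
Step 2: After the loop, idx = 3.
Step 3: Each call returns 3. result = [3, 3, 3, 3]

The answer is [3, 3, 3, 3].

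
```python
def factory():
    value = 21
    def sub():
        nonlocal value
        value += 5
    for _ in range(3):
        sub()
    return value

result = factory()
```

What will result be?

Step 1: value = 21.
Step 2: sub() is called 3 times in a loop, each adding 5 via nonlocal.
Step 3: value = 21 + 5 * 3 = 36

The answer is 36.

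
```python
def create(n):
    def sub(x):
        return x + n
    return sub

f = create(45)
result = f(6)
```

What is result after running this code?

Step 1: create(45) creates a closure that captures n = 45.
Step 2: f(6) calls the closure with x = 6, returning 6 + 45 = 51.
Step 3: result = 51

The answer is 51.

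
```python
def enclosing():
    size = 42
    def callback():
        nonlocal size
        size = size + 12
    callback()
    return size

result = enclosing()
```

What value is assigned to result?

Step 1: enclosing() sets size = 42.
Step 2: callback() uses nonlocal to modify size in enclosing's scope: size = 42 + 12 = 54.
Step 3: enclosing() returns the modified size = 54

The answer is 54.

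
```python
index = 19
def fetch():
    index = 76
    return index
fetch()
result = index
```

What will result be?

Step 1: Global index = 19.
Step 2: fetch() creates local index = 76 (shadow, not modification).
Step 3: After fetch() returns, global index is unchanged. result = 19

The answer is 19.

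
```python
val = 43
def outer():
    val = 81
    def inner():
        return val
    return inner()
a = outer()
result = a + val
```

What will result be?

Step 1: outer() has local val = 81. inner() reads from enclosing.
Step 2: outer() returns 81. Global val = 43 unchanged.
Step 3: result = 81 + 43 = 124

The answer is 124.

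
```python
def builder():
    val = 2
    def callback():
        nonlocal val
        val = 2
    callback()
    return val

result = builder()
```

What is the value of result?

Step 1: builder() sets val = 2.
Step 2: callback() uses nonlocal to reassign val = 2.
Step 3: result = 2

The answer is 2.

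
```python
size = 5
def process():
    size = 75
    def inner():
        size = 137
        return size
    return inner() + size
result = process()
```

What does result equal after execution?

Step 1: process() has local size = 75. inner() has local size = 137.
Step 2: inner() returns its local size = 137.
Step 3: process() returns 137 + its own size (75) = 212

The answer is 212.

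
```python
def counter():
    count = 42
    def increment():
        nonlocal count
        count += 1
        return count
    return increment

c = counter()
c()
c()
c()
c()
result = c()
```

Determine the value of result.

Step 1: counter() creates closure with count = 42.
Step 2: Each c() call increments count via nonlocal. After 5 calls: 42 + 5 = 47.
Step 3: result = 47

The answer is 47.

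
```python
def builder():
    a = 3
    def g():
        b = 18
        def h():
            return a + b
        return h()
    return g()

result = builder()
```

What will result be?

Step 1: builder() defines a = 3. g() defines b = 18.
Step 2: h() accesses both from enclosing scopes: a = 3, b = 18.
Step 3: result = 3 + 18 = 21

The answer is 21.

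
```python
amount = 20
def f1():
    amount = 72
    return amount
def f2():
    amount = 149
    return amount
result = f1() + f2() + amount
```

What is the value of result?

Step 1: Each function shadows global amount with its own local.
Step 2: f1() returns 72, f2() returns 149.
Step 3: Global amount = 20 is unchanged. result = 72 + 149 + 20 = 241

The answer is 241.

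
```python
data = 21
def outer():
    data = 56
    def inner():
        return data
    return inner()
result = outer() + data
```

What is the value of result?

Step 1: Global data = 21. outer() shadows with data = 56.
Step 2: inner() returns enclosing data = 56. outer() = 56.
Step 3: result = 56 + global data (21) = 77

The answer is 77.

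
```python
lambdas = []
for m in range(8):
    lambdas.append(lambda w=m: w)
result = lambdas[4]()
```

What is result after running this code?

Step 1: Default argument w=m captures m's value at each iteration.
Step 2: lambdas[4] captured w = 4 when m was 4.
Step 3: result = 4

The answer is 4.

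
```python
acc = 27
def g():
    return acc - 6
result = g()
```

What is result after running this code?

Step 1: acc = 27 is defined globally.
Step 2: g() looks up acc from global scope = 27, then computes 27 - 6 = 21.
Step 3: result = 21

The answer is 21.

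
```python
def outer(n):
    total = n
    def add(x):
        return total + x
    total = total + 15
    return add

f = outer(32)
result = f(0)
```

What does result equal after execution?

Step 1: outer(32) sets total = 32, then total = 32 + 15 = 47.
Step 2: Closures capture by reference, so add sees total = 47.
Step 3: f(0) returns 47 + 0 = 47

The answer is 47.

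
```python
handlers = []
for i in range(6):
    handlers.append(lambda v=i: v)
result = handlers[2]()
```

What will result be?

Step 1: Default argument v=i captures i's value at each iteration.
Step 2: handlers[2] captured v = 2 when i was 2.
Step 3: result = 2

The answer is 2.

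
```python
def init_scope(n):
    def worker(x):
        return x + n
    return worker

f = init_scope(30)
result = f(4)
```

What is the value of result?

Step 1: init_scope(30) creates a closure that captures n = 30.
Step 2: f(4) calls the closure with x = 4, returning 4 + 30 = 34.
Step 3: result = 34

The answer is 34.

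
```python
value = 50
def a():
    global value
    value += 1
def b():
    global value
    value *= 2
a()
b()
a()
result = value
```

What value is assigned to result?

Step 1: value = 50.
Step 2: a(): value = 50 + 1 = 51.
Step 3: b(): value = 51 * 2 = 102.
Step 4: a(): value = 102 + 1 = 103

The answer is 103.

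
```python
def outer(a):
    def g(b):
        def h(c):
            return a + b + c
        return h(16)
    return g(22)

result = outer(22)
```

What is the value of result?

Step 1: a = 22, b = 22, c = 16 across three nested scopes.
Step 2: h() accesses all three via LEGB rule.
Step 3: result = 22 + 22 + 16 = 60

The answer is 60.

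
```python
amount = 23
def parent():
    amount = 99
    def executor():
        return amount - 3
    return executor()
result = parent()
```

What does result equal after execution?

Step 1: parent() shadows global amount with amount = 99.
Step 2: executor() finds amount = 99 in enclosing scope, computes 99 - 3 = 96.
Step 3: result = 96

The answer is 96.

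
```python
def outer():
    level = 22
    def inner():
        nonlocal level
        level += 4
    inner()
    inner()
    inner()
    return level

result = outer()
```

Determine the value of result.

Step 1: level starts at 22.
Step 2: inner() is called 3 times, each adding 4.
Step 3: level = 22 + 4 * 3 = 34

The answer is 34.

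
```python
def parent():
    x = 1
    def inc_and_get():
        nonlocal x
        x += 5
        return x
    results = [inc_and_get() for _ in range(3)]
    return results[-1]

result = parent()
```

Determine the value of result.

Step 1: x = 1.
Step 2: Three calls to inc_and_get(), each adding 5.
Step 3: Last value = 1 + 5 * 3 = 16

The answer is 16.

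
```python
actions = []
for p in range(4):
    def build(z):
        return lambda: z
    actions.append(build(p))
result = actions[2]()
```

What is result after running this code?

Step 1: build(p) creates a new scope capturing z = p at call time.
Step 2: actions[2] = build(2), so its lambda captures z = 2.
Step 3: result = 2 (closure factory fixes late binding)

The answer is 2.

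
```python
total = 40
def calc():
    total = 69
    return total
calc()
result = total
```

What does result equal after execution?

Step 1: Global total = 40.
Step 2: calc() creates local total = 69 (shadow, not modification).
Step 3: After calc() returns, global total is unchanged. result = 40

The answer is 40.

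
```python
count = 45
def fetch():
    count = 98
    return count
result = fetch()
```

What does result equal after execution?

Step 1: Global count = 45.
Step 2: fetch() creates local count = 98, shadowing the global.
Step 3: Returns local count = 98. result = 98

The answer is 98.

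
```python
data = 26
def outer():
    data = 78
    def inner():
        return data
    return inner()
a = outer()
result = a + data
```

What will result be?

Step 1: outer() has local data = 78. inner() reads from enclosing.
Step 2: outer() returns 78. Global data = 26 unchanged.
Step 3: result = 78 + 26 = 104

The answer is 104.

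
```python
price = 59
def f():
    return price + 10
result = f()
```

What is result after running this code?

Step 1: price = 59 is defined globally.
Step 2: f() looks up price from global scope = 59, then computes 59 + 10 = 69.
Step 3: result = 69

The answer is 69.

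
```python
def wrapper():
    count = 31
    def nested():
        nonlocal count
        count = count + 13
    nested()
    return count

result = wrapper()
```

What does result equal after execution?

Step 1: wrapper() sets count = 31.
Step 2: nested() uses nonlocal to modify count in wrapper's scope: count = 31 + 13 = 44.
Step 3: wrapper() returns the modified count = 44

The answer is 44.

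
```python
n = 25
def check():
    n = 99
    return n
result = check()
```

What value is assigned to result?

Step 1: Global n = 25.
Step 2: check() creates local n = 99, shadowing the global.
Step 3: Returns local n = 99. result = 99

The answer is 99.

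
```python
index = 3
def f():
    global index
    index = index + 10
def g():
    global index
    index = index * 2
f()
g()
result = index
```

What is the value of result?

Step 1: index = 3.
Step 2: f() adds 10: index = 3 + 10 = 13.
Step 3: g() doubles: index = 13 * 2 = 26.
Step 4: result = 26

The answer is 26.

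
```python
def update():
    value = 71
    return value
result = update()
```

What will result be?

Step 1: update() defines value = 71 in its local scope.
Step 2: return value finds the local variable value = 71.
Step 3: result = 71

The answer is 71.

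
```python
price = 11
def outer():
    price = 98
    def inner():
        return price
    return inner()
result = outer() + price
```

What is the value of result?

Step 1: Global price = 11. outer() shadows with price = 98.
Step 2: inner() returns enclosing price = 98. outer() = 98.
Step 3: result = 98 + global price (11) = 109

The answer is 109.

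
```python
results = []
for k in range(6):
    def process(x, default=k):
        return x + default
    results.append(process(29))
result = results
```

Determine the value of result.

Step 1: Default argument default=k is evaluated at function definition time.
Step 2: Each iteration creates process with default = current k value.
Step 3: process(29) returns 29 + default. results = [29, 30, 31, 32, 33, 34]

The answer is [29, 30, 31, 32, 33, 34].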